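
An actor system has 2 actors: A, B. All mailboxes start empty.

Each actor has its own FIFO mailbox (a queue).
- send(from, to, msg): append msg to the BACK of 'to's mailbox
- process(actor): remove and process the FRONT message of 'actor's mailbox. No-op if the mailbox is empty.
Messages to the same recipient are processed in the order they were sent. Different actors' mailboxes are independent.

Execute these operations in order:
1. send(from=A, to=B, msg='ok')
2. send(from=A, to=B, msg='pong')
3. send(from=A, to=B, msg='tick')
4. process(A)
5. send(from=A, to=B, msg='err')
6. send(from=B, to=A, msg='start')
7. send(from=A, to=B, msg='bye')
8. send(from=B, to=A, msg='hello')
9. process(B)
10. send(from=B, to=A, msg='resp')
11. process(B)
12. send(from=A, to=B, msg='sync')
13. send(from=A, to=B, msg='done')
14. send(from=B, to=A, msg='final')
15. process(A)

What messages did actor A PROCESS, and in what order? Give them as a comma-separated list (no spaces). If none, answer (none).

Answer: start

Derivation:
After 1 (send(from=A, to=B, msg='ok')): A:[] B:[ok]
After 2 (send(from=A, to=B, msg='pong')): A:[] B:[ok,pong]
After 3 (send(from=A, to=B, msg='tick')): A:[] B:[ok,pong,tick]
After 4 (process(A)): A:[] B:[ok,pong,tick]
After 5 (send(from=A, to=B, msg='err')): A:[] B:[ok,pong,tick,err]
After 6 (send(from=B, to=A, msg='start')): A:[start] B:[ok,pong,tick,err]
After 7 (send(from=A, to=B, msg='bye')): A:[start] B:[ok,pong,tick,err,bye]
After 8 (send(from=B, to=A, msg='hello')): A:[start,hello] B:[ok,pong,tick,err,bye]
After 9 (process(B)): A:[start,hello] B:[pong,tick,err,bye]
After 10 (send(from=B, to=A, msg='resp')): A:[start,hello,resp] B:[pong,tick,err,bye]
After 11 (process(B)): A:[start,hello,resp] B:[tick,err,bye]
After 12 (send(from=A, to=B, msg='sync')): A:[start,hello,resp] B:[tick,err,bye,sync]
After 13 (send(from=A, to=B, msg='done')): A:[start,hello,resp] B:[tick,err,bye,sync,done]
After 14 (send(from=B, to=A, msg='final')): A:[start,hello,resp,final] B:[tick,err,bye,sync,done]
After 15 (process(A)): A:[hello,resp,final] B:[tick,err,bye,sync,done]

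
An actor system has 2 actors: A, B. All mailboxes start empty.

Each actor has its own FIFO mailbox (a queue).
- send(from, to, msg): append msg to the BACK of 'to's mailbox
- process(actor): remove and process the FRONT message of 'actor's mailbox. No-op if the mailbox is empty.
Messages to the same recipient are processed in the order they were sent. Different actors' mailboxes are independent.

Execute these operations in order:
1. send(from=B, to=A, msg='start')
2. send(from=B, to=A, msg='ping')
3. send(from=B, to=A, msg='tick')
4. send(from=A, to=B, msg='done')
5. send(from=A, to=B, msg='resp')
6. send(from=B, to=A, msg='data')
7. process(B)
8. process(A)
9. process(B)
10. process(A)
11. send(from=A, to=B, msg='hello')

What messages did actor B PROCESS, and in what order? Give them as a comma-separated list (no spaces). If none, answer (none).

Answer: done,resp

Derivation:
After 1 (send(from=B, to=A, msg='start')): A:[start] B:[]
After 2 (send(from=B, to=A, msg='ping')): A:[start,ping] B:[]
After 3 (send(from=B, to=A, msg='tick')): A:[start,ping,tick] B:[]
After 4 (send(from=A, to=B, msg='done')): A:[start,ping,tick] B:[done]
After 5 (send(from=A, to=B, msg='resp')): A:[start,ping,tick] B:[done,resp]
After 6 (send(from=B, to=A, msg='data')): A:[start,ping,tick,data] B:[done,resp]
After 7 (process(B)): A:[start,ping,tick,data] B:[resp]
After 8 (process(A)): A:[ping,tick,data] B:[resp]
After 9 (process(B)): A:[ping,tick,data] B:[]
After 10 (process(A)): A:[tick,data] B:[]
After 11 (send(from=A, to=B, msg='hello')): A:[tick,data] B:[hello]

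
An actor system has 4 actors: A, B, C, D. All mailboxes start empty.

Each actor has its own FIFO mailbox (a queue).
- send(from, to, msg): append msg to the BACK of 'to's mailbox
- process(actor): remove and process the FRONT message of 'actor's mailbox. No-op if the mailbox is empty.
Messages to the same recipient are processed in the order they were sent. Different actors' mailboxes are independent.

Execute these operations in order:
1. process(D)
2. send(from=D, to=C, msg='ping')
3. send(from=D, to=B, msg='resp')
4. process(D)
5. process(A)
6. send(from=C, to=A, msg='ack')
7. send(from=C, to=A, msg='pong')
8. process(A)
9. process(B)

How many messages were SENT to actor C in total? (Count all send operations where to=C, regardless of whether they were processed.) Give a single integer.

Answer: 1

Derivation:
After 1 (process(D)): A:[] B:[] C:[] D:[]
After 2 (send(from=D, to=C, msg='ping')): A:[] B:[] C:[ping] D:[]
After 3 (send(from=D, to=B, msg='resp')): A:[] B:[resp] C:[ping] D:[]
After 4 (process(D)): A:[] B:[resp] C:[ping] D:[]
After 5 (process(A)): A:[] B:[resp] C:[ping] D:[]
After 6 (send(from=C, to=A, msg='ack')): A:[ack] B:[resp] C:[ping] D:[]
After 7 (send(from=C, to=A, msg='pong')): A:[ack,pong] B:[resp] C:[ping] D:[]
After 8 (process(A)): A:[pong] B:[resp] C:[ping] D:[]
After 9 (process(B)): A:[pong] B:[] C:[ping] D:[]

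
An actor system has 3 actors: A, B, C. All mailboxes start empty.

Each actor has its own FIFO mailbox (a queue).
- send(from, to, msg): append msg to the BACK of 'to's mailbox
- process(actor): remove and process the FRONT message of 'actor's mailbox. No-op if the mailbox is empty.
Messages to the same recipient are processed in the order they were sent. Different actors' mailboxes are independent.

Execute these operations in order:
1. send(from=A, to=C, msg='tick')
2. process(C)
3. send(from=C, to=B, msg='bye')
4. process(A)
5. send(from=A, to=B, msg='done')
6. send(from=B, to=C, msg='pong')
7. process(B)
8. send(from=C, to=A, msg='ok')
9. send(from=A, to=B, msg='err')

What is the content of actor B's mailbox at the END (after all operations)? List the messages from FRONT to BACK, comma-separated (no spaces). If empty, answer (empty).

Answer: done,err

Derivation:
After 1 (send(from=A, to=C, msg='tick')): A:[] B:[] C:[tick]
After 2 (process(C)): A:[] B:[] C:[]
After 3 (send(from=C, to=B, msg='bye')): A:[] B:[bye] C:[]
After 4 (process(A)): A:[] B:[bye] C:[]
After 5 (send(from=A, to=B, msg='done')): A:[] B:[bye,done] C:[]
After 6 (send(from=B, to=C, msg='pong')): A:[] B:[bye,done] C:[pong]
After 7 (process(B)): A:[] B:[done] C:[pong]
After 8 (send(from=C, to=A, msg='ok')): A:[ok] B:[done] C:[pong]
After 9 (send(from=A, to=B, msg='err')): A:[ok] B:[done,err] C:[pong]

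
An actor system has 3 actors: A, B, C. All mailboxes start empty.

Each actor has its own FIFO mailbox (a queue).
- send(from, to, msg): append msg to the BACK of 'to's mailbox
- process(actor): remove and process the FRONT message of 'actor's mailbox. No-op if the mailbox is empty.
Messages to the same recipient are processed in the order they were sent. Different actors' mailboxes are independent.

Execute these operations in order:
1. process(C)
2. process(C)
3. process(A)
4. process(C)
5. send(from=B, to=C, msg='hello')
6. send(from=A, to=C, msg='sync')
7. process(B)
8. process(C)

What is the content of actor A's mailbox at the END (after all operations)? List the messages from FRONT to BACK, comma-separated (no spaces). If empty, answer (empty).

Answer: (empty)

Derivation:
After 1 (process(C)): A:[] B:[] C:[]
After 2 (process(C)): A:[] B:[] C:[]
After 3 (process(A)): A:[] B:[] C:[]
After 4 (process(C)): A:[] B:[] C:[]
After 5 (send(from=B, to=C, msg='hello')): A:[] B:[] C:[hello]
After 6 (send(from=A, to=C, msg='sync')): A:[] B:[] C:[hello,sync]
After 7 (process(B)): A:[] B:[] C:[hello,sync]
After 8 (process(C)): A:[] B:[] C:[sync]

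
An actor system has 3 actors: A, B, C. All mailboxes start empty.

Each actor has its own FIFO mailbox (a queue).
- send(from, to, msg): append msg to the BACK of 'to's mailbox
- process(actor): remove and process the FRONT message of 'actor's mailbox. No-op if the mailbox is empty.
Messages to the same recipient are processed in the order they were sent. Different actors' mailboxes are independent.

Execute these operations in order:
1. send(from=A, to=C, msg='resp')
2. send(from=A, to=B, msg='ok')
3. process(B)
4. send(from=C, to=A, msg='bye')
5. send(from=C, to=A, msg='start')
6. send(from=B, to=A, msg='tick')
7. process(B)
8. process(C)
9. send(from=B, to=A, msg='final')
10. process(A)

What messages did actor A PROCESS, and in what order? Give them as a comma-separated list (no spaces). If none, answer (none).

After 1 (send(from=A, to=C, msg='resp')): A:[] B:[] C:[resp]
After 2 (send(from=A, to=B, msg='ok')): A:[] B:[ok] C:[resp]
After 3 (process(B)): A:[] B:[] C:[resp]
After 4 (send(from=C, to=A, msg='bye')): A:[bye] B:[] C:[resp]
After 5 (send(from=C, to=A, msg='start')): A:[bye,start] B:[] C:[resp]
After 6 (send(from=B, to=A, msg='tick')): A:[bye,start,tick] B:[] C:[resp]
After 7 (process(B)): A:[bye,start,tick] B:[] C:[resp]
After 8 (process(C)): A:[bye,start,tick] B:[] C:[]
After 9 (send(from=B, to=A, msg='final')): A:[bye,start,tick,final] B:[] C:[]
After 10 (process(A)): A:[start,tick,final] B:[] C:[]

Answer: bye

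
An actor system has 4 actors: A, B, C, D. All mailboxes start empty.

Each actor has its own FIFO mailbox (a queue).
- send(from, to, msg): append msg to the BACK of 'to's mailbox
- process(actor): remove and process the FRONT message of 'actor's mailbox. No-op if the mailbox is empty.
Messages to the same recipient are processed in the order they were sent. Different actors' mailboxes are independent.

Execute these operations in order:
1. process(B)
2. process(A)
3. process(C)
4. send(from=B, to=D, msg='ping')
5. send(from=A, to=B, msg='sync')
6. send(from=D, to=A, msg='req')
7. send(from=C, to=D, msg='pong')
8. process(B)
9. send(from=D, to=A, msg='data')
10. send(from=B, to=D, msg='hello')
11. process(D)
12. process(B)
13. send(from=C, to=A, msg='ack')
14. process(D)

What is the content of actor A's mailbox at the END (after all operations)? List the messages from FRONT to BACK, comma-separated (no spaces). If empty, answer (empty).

Answer: req,data,ack

Derivation:
After 1 (process(B)): A:[] B:[] C:[] D:[]
After 2 (process(A)): A:[] B:[] C:[] D:[]
After 3 (process(C)): A:[] B:[] C:[] D:[]
After 4 (send(from=B, to=D, msg='ping')): A:[] B:[] C:[] D:[ping]
After 5 (send(from=A, to=B, msg='sync')): A:[] B:[sync] C:[] D:[ping]
After 6 (send(from=D, to=A, msg='req')): A:[req] B:[sync] C:[] D:[ping]
After 7 (send(from=C, to=D, msg='pong')): A:[req] B:[sync] C:[] D:[ping,pong]
After 8 (process(B)): A:[req] B:[] C:[] D:[ping,pong]
After 9 (send(from=D, to=A, msg='data')): A:[req,data] B:[] C:[] D:[ping,pong]
After 10 (send(from=B, to=D, msg='hello')): A:[req,data] B:[] C:[] D:[ping,pong,hello]
After 11 (process(D)): A:[req,data] B:[] C:[] D:[pong,hello]
After 12 (process(B)): A:[req,data] B:[] C:[] D:[pong,hello]
After 13 (send(from=C, to=A, msg='ack')): A:[req,data,ack] B:[] C:[] D:[pong,hello]
After 14 (process(D)): A:[req,data,ack] B:[] C:[] D:[hello]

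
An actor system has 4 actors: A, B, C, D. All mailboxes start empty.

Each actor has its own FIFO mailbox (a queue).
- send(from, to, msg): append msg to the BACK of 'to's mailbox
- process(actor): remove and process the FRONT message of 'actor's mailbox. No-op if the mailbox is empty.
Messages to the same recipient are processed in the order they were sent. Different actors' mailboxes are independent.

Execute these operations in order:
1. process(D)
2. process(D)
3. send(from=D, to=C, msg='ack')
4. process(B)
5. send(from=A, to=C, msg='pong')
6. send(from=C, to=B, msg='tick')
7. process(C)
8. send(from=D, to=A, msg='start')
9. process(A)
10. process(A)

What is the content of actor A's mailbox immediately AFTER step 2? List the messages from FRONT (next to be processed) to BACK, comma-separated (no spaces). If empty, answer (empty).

After 1 (process(D)): A:[] B:[] C:[] D:[]
After 2 (process(D)): A:[] B:[] C:[] D:[]

(empty)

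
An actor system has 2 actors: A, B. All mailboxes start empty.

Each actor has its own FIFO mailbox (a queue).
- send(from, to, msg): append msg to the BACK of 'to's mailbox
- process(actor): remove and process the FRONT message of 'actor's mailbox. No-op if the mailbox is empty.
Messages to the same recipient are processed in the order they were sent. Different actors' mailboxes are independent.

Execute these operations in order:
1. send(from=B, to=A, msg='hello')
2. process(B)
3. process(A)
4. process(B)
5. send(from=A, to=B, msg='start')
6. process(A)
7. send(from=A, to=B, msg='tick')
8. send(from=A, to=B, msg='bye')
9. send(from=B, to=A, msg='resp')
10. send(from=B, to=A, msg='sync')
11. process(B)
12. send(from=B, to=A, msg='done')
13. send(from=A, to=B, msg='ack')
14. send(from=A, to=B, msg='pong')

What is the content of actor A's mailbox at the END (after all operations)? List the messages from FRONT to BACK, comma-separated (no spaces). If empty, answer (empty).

After 1 (send(from=B, to=A, msg='hello')): A:[hello] B:[]
After 2 (process(B)): A:[hello] B:[]
After 3 (process(A)): A:[] B:[]
After 4 (process(B)): A:[] B:[]
After 5 (send(from=A, to=B, msg='start')): A:[] B:[start]
After 6 (process(A)): A:[] B:[start]
After 7 (send(from=A, to=B, msg='tick')): A:[] B:[start,tick]
After 8 (send(from=A, to=B, msg='bye')): A:[] B:[start,tick,bye]
After 9 (send(from=B, to=A, msg='resp')): A:[resp] B:[start,tick,bye]
After 10 (send(from=B, to=A, msg='sync')): A:[resp,sync] B:[start,tick,bye]
After 11 (process(B)): A:[resp,sync] B:[tick,bye]
After 12 (send(from=B, to=A, msg='done')): A:[resp,sync,done] B:[tick,bye]
After 13 (send(from=A, to=B, msg='ack')): A:[resp,sync,done] B:[tick,bye,ack]
After 14 (send(from=A, to=B, msg='pong')): A:[resp,sync,done] B:[tick,bye,ack,pong]

Answer: resp,sync,done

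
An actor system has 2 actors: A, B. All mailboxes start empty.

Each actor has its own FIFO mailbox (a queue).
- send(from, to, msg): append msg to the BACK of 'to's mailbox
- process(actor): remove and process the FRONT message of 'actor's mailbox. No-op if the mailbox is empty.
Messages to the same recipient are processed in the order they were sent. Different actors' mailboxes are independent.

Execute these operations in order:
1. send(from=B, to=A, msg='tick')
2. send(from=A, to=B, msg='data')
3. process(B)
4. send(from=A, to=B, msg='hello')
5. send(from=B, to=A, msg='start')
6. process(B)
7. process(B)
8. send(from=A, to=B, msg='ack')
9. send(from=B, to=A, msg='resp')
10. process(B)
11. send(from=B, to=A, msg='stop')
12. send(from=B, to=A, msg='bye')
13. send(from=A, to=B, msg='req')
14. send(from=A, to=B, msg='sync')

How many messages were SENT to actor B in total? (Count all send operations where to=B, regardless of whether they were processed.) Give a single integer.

After 1 (send(from=B, to=A, msg='tick')): A:[tick] B:[]
After 2 (send(from=A, to=B, msg='data')): A:[tick] B:[data]
After 3 (process(B)): A:[tick] B:[]
After 4 (send(from=A, to=B, msg='hello')): A:[tick] B:[hello]
After 5 (send(from=B, to=A, msg='start')): A:[tick,start] B:[hello]
After 6 (process(B)): A:[tick,start] B:[]
After 7 (process(B)): A:[tick,start] B:[]
After 8 (send(from=A, to=B, msg='ack')): A:[tick,start] B:[ack]
After 9 (send(from=B, to=A, msg='resp')): A:[tick,start,resp] B:[ack]
After 10 (process(B)): A:[tick,start,resp] B:[]
After 11 (send(from=B, to=A, msg='stop')): A:[tick,start,resp,stop] B:[]
After 12 (send(from=B, to=A, msg='bye')): A:[tick,start,resp,stop,bye] B:[]
After 13 (send(from=A, to=B, msg='req')): A:[tick,start,resp,stop,bye] B:[req]
After 14 (send(from=A, to=B, msg='sync')): A:[tick,start,resp,stop,bye] B:[req,sync]

Answer: 5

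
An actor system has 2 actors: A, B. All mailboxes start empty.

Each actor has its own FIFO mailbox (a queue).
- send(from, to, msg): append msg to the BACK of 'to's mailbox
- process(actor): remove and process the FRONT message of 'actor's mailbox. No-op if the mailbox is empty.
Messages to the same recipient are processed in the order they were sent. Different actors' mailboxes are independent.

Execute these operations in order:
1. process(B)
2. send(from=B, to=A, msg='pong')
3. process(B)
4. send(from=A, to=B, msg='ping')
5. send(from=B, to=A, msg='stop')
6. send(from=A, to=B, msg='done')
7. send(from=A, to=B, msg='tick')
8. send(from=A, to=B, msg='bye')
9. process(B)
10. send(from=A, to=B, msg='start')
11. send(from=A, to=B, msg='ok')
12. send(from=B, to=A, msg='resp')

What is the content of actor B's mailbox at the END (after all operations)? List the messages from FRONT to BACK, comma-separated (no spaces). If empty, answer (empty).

After 1 (process(B)): A:[] B:[]
After 2 (send(from=B, to=A, msg='pong')): A:[pong] B:[]
After 3 (process(B)): A:[pong] B:[]
After 4 (send(from=A, to=B, msg='ping')): A:[pong] B:[ping]
After 5 (send(from=B, to=A, msg='stop')): A:[pong,stop] B:[ping]
After 6 (send(from=A, to=B, msg='done')): A:[pong,stop] B:[ping,done]
After 7 (send(from=A, to=B, msg='tick')): A:[pong,stop] B:[ping,done,tick]
After 8 (send(from=A, to=B, msg='bye')): A:[pong,stop] B:[ping,done,tick,bye]
After 9 (process(B)): A:[pong,stop] B:[done,tick,bye]
After 10 (send(from=A, to=B, msg='start')): A:[pong,stop] B:[done,tick,bye,start]
After 11 (send(from=A, to=B, msg='ok')): A:[pong,stop] B:[done,tick,bye,start,ok]
After 12 (send(from=B, to=A, msg='resp')): A:[pong,stop,resp] B:[done,tick,bye,start,ok]

Answer: done,tick,bye,start,ok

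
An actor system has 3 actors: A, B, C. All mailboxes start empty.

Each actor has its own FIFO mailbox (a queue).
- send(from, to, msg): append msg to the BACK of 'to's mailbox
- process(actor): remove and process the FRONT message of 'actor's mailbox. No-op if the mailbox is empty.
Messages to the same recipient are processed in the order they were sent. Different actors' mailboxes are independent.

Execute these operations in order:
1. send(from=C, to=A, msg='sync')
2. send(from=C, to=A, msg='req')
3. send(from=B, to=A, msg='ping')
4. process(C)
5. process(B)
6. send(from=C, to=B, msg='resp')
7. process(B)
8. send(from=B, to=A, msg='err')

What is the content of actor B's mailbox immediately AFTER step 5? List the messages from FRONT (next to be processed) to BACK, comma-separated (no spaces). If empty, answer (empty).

After 1 (send(from=C, to=A, msg='sync')): A:[sync] B:[] C:[]
After 2 (send(from=C, to=A, msg='req')): A:[sync,req] B:[] C:[]
After 3 (send(from=B, to=A, msg='ping')): A:[sync,req,ping] B:[] C:[]
After 4 (process(C)): A:[sync,req,ping] B:[] C:[]
After 5 (process(B)): A:[sync,req,ping] B:[] C:[]

(empty)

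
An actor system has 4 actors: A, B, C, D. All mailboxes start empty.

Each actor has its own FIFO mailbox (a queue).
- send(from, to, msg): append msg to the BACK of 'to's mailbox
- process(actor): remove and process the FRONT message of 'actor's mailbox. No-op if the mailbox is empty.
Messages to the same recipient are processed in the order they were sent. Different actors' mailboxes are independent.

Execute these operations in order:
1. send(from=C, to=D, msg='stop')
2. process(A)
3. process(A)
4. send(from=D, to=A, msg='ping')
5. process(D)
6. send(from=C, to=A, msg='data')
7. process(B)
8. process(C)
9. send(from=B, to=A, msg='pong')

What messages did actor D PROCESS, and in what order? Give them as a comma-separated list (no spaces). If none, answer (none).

After 1 (send(from=C, to=D, msg='stop')): A:[] B:[] C:[] D:[stop]
After 2 (process(A)): A:[] B:[] C:[] D:[stop]
After 3 (process(A)): A:[] B:[] C:[] D:[stop]
After 4 (send(from=D, to=A, msg='ping')): A:[ping] B:[] C:[] D:[stop]
After 5 (process(D)): A:[ping] B:[] C:[] D:[]
After 6 (send(from=C, to=A, msg='data')): A:[ping,data] B:[] C:[] D:[]
After 7 (process(B)): A:[ping,data] B:[] C:[] D:[]
After 8 (process(C)): A:[ping,data] B:[] C:[] D:[]
After 9 (send(from=B, to=A, msg='pong')): A:[ping,data,pong] B:[] C:[] D:[]

Answer: stop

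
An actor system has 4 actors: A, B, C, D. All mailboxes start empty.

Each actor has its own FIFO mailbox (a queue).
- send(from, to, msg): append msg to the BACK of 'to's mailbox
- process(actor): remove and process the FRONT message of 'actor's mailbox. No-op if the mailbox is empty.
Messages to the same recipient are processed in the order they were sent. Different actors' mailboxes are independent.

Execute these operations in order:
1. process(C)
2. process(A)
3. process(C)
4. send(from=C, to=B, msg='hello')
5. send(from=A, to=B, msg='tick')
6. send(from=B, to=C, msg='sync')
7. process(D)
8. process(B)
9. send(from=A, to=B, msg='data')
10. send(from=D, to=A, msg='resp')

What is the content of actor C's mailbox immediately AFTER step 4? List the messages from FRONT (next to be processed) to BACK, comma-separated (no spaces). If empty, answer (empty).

After 1 (process(C)): A:[] B:[] C:[] D:[]
After 2 (process(A)): A:[] B:[] C:[] D:[]
After 3 (process(C)): A:[] B:[] C:[] D:[]
After 4 (send(from=C, to=B, msg='hello')): A:[] B:[hello] C:[] D:[]

(empty)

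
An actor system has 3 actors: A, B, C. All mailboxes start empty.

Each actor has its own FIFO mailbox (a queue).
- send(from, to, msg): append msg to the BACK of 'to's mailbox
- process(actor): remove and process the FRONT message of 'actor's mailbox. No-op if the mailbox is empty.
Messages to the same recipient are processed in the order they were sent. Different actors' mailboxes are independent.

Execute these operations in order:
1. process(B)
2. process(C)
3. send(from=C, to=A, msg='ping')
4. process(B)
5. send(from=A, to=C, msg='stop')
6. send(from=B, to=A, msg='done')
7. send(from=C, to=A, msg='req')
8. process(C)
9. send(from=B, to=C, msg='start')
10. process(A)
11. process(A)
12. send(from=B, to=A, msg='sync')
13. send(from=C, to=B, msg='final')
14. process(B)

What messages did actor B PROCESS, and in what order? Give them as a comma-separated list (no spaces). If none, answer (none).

Answer: final

Derivation:
After 1 (process(B)): A:[] B:[] C:[]
After 2 (process(C)): A:[] B:[] C:[]
After 3 (send(from=C, to=A, msg='ping')): A:[ping] B:[] C:[]
After 4 (process(B)): A:[ping] B:[] C:[]
After 5 (send(from=A, to=C, msg='stop')): A:[ping] B:[] C:[stop]
After 6 (send(from=B, to=A, msg='done')): A:[ping,done] B:[] C:[stop]
After 7 (send(from=C, to=A, msg='req')): A:[ping,done,req] B:[] C:[stop]
After 8 (process(C)): A:[ping,done,req] B:[] C:[]
After 9 (send(from=B, to=C, msg='start')): A:[ping,done,req] B:[] C:[start]
After 10 (process(A)): A:[done,req] B:[] C:[start]
After 11 (process(A)): A:[req] B:[] C:[start]
After 12 (send(from=B, to=A, msg='sync')): A:[req,sync] B:[] C:[start]
After 13 (send(from=C, to=B, msg='final')): A:[req,sync] B:[final] C:[start]
After 14 (process(B)): A:[req,sync] B:[] C:[start]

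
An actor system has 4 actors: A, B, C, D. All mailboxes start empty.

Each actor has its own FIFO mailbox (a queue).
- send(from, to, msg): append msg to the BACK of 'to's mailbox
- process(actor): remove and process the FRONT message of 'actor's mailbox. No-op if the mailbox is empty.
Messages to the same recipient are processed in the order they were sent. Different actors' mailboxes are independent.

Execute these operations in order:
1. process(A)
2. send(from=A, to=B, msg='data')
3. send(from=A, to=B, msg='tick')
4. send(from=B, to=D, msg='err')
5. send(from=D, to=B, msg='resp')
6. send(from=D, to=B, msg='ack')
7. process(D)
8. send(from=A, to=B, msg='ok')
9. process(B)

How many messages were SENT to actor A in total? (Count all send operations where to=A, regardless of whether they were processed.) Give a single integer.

Answer: 0

Derivation:
After 1 (process(A)): A:[] B:[] C:[] D:[]
After 2 (send(from=A, to=B, msg='data')): A:[] B:[data] C:[] D:[]
After 3 (send(from=A, to=B, msg='tick')): A:[] B:[data,tick] C:[] D:[]
After 4 (send(from=B, to=D, msg='err')): A:[] B:[data,tick] C:[] D:[err]
After 5 (send(from=D, to=B, msg='resp')): A:[] B:[data,tick,resp] C:[] D:[err]
After 6 (send(from=D, to=B, msg='ack')): A:[] B:[data,tick,resp,ack] C:[] D:[err]
After 7 (process(D)): A:[] B:[data,tick,resp,ack] C:[] D:[]
After 8 (send(from=A, to=B, msg='ok')): A:[] B:[data,tick,resp,ack,ok] C:[] D:[]
After 9 (process(B)): A:[] B:[tick,resp,ack,ok] C:[] D:[]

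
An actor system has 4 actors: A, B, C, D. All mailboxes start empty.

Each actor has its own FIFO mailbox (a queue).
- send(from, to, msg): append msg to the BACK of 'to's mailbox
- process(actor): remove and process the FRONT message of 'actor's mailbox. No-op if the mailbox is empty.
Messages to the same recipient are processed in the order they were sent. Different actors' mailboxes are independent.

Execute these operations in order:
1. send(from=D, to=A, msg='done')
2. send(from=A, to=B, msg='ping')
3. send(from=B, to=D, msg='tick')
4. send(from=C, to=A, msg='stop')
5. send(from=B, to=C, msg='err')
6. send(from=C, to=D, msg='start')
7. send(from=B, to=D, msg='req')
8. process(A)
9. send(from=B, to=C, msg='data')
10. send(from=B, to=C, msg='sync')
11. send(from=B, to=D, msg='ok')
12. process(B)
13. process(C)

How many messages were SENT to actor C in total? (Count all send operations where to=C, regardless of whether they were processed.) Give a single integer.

After 1 (send(from=D, to=A, msg='done')): A:[done] B:[] C:[] D:[]
After 2 (send(from=A, to=B, msg='ping')): A:[done] B:[ping] C:[] D:[]
After 3 (send(from=B, to=D, msg='tick')): A:[done] B:[ping] C:[] D:[tick]
After 4 (send(from=C, to=A, msg='stop')): A:[done,stop] B:[ping] C:[] D:[tick]
After 5 (send(from=B, to=C, msg='err')): A:[done,stop] B:[ping] C:[err] D:[tick]
After 6 (send(from=C, to=D, msg='start')): A:[done,stop] B:[ping] C:[err] D:[tick,start]
After 7 (send(from=B, to=D, msg='req')): A:[done,stop] B:[ping] C:[err] D:[tick,start,req]
After 8 (process(A)): A:[stop] B:[ping] C:[err] D:[tick,start,req]
After 9 (send(from=B, to=C, msg='data')): A:[stop] B:[ping] C:[err,data] D:[tick,start,req]
After 10 (send(from=B, to=C, msg='sync')): A:[stop] B:[ping] C:[err,data,sync] D:[tick,start,req]
After 11 (send(from=B, to=D, msg='ok')): A:[stop] B:[ping] C:[err,data,sync] D:[tick,start,req,ok]
After 12 (process(B)): A:[stop] B:[] C:[err,data,sync] D:[tick,start,req,ok]
After 13 (process(C)): A:[stop] B:[] C:[data,sync] D:[tick,start,req,ok]

Answer: 3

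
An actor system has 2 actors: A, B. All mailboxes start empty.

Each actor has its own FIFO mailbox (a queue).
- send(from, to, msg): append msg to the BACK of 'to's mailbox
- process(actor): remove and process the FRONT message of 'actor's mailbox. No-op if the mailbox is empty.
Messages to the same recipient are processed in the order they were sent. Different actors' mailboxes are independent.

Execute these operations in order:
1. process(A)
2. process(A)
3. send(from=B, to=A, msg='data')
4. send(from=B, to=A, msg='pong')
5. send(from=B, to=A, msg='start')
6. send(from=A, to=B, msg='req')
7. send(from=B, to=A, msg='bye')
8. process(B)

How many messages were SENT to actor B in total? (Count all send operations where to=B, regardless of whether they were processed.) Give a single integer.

Answer: 1

Derivation:
After 1 (process(A)): A:[] B:[]
After 2 (process(A)): A:[] B:[]
After 3 (send(from=B, to=A, msg='data')): A:[data] B:[]
After 4 (send(from=B, to=A, msg='pong')): A:[data,pong] B:[]
After 5 (send(from=B, to=A, msg='start')): A:[data,pong,start] B:[]
After 6 (send(from=A, to=B, msg='req')): A:[data,pong,start] B:[req]
After 7 (send(from=B, to=A, msg='bye')): A:[data,pong,start,bye] B:[req]
After 8 (process(B)): A:[data,pong,start,bye] B:[]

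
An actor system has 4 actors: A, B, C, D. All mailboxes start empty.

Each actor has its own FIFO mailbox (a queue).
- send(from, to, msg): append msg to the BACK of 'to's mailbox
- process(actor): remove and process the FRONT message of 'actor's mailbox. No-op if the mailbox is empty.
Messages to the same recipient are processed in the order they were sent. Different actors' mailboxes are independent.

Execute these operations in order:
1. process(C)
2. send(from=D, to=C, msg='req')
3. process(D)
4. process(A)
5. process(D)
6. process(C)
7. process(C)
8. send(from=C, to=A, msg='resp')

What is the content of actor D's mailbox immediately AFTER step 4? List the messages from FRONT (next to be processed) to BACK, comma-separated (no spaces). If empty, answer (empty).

After 1 (process(C)): A:[] B:[] C:[] D:[]
After 2 (send(from=D, to=C, msg='req')): A:[] B:[] C:[req] D:[]
After 3 (process(D)): A:[] B:[] C:[req] D:[]
After 4 (process(A)): A:[] B:[] C:[req] D:[]

(empty)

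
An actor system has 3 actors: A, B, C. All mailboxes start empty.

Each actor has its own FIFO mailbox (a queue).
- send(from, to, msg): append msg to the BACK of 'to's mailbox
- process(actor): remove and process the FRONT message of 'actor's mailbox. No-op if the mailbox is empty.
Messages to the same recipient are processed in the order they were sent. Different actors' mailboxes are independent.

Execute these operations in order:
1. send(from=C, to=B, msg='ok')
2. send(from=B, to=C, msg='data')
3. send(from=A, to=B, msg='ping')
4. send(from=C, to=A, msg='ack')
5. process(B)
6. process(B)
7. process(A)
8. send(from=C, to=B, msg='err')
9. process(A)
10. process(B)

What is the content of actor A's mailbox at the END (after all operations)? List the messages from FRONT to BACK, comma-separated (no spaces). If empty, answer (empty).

Answer: (empty)

Derivation:
After 1 (send(from=C, to=B, msg='ok')): A:[] B:[ok] C:[]
After 2 (send(from=B, to=C, msg='data')): A:[] B:[ok] C:[data]
After 3 (send(from=A, to=B, msg='ping')): A:[] B:[ok,ping] C:[data]
After 4 (send(from=C, to=A, msg='ack')): A:[ack] B:[ok,ping] C:[data]
After 5 (process(B)): A:[ack] B:[ping] C:[data]
After 6 (process(B)): A:[ack] B:[] C:[data]
After 7 (process(A)): A:[] B:[] C:[data]
After 8 (send(from=C, to=B, msg='err')): A:[] B:[err] C:[data]
After 9 (process(A)): A:[] B:[err] C:[data]
After 10 (process(B)): A:[] B:[] C:[data]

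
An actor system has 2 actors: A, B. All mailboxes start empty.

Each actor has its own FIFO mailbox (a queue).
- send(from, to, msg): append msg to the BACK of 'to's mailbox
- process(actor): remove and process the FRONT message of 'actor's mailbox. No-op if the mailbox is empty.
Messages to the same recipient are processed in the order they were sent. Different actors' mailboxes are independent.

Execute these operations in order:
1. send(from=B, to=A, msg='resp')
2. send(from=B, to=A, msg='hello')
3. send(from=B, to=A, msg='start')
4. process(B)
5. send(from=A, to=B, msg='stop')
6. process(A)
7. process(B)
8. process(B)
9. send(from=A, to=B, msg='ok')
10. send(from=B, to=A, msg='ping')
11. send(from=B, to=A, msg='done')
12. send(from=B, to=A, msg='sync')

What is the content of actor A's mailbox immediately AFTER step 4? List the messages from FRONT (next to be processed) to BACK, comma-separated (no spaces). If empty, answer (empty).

After 1 (send(from=B, to=A, msg='resp')): A:[resp] B:[]
After 2 (send(from=B, to=A, msg='hello')): A:[resp,hello] B:[]
After 3 (send(from=B, to=A, msg='start')): A:[resp,hello,start] B:[]
After 4 (process(B)): A:[resp,hello,start] B:[]

resp,hello,start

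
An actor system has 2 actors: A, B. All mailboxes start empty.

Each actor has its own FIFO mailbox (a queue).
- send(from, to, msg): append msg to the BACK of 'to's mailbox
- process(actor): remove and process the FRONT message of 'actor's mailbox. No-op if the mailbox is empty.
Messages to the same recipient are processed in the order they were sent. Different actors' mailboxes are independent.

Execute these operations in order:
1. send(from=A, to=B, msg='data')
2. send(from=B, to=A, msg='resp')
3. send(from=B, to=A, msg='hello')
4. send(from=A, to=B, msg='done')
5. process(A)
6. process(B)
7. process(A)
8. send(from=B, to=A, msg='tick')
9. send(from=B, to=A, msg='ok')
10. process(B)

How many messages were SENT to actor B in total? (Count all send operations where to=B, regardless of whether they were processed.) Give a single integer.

After 1 (send(from=A, to=B, msg='data')): A:[] B:[data]
After 2 (send(from=B, to=A, msg='resp')): A:[resp] B:[data]
After 3 (send(from=B, to=A, msg='hello')): A:[resp,hello] B:[data]
After 4 (send(from=A, to=B, msg='done')): A:[resp,hello] B:[data,done]
After 5 (process(A)): A:[hello] B:[data,done]
After 6 (process(B)): A:[hello] B:[done]
After 7 (process(A)): A:[] B:[done]
After 8 (send(from=B, to=A, msg='tick')): A:[tick] B:[done]
After 9 (send(from=B, to=A, msg='ok')): A:[tick,ok] B:[done]
After 10 (process(B)): A:[tick,ok] B:[]

Answer: 2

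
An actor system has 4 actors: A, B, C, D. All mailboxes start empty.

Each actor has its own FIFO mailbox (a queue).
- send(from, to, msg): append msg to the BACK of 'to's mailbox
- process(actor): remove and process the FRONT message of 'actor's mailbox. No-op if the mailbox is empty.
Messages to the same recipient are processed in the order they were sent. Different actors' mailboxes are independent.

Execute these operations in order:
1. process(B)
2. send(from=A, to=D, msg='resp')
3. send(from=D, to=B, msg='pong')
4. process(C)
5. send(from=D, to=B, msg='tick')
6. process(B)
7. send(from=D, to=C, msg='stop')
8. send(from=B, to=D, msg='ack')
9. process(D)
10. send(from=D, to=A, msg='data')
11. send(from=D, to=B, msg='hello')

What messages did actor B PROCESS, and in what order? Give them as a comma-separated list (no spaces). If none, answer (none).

Answer: pong

Derivation:
After 1 (process(B)): A:[] B:[] C:[] D:[]
After 2 (send(from=A, to=D, msg='resp')): A:[] B:[] C:[] D:[resp]
After 3 (send(from=D, to=B, msg='pong')): A:[] B:[pong] C:[] D:[resp]
After 4 (process(C)): A:[] B:[pong] C:[] D:[resp]
After 5 (send(from=D, to=B, msg='tick')): A:[] B:[pong,tick] C:[] D:[resp]
After 6 (process(B)): A:[] B:[tick] C:[] D:[resp]
After 7 (send(from=D, to=C, msg='stop')): A:[] B:[tick] C:[stop] D:[resp]
After 8 (send(from=B, to=D, msg='ack')): A:[] B:[tick] C:[stop] D:[resp,ack]
After 9 (process(D)): A:[] B:[tick] C:[stop] D:[ack]
After 10 (send(from=D, to=A, msg='data')): A:[data] B:[tick] C:[stop] D:[ack]
After 11 (send(from=D, to=B, msg='hello')): A:[data] B:[tick,hello] C:[stop] D:[ack]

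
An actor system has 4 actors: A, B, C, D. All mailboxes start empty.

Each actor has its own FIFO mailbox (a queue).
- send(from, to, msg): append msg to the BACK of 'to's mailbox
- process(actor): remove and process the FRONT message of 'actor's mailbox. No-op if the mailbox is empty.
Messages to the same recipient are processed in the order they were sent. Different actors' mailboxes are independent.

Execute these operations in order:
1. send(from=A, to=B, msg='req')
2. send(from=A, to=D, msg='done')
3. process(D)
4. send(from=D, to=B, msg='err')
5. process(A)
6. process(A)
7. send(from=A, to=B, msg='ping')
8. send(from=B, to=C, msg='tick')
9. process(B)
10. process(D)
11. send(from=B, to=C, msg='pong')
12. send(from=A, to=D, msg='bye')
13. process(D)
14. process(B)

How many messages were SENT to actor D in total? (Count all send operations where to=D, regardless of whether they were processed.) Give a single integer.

After 1 (send(from=A, to=B, msg='req')): A:[] B:[req] C:[] D:[]
After 2 (send(from=A, to=D, msg='done')): A:[] B:[req] C:[] D:[done]
After 3 (process(D)): A:[] B:[req] C:[] D:[]
After 4 (send(from=D, to=B, msg='err')): A:[] B:[req,err] C:[] D:[]
After 5 (process(A)): A:[] B:[req,err] C:[] D:[]
After 6 (process(A)): A:[] B:[req,err] C:[] D:[]
After 7 (send(from=A, to=B, msg='ping')): A:[] B:[req,err,ping] C:[] D:[]
After 8 (send(from=B, to=C, msg='tick')): A:[] B:[req,err,ping] C:[tick] D:[]
After 9 (process(B)): A:[] B:[err,ping] C:[tick] D:[]
After 10 (process(D)): A:[] B:[err,ping] C:[tick] D:[]
After 11 (send(from=B, to=C, msg='pong')): A:[] B:[err,ping] C:[tick,pong] D:[]
After 12 (send(from=A, to=D, msg='bye')): A:[] B:[err,ping] C:[tick,pong] D:[bye]
After 13 (process(D)): A:[] B:[err,ping] C:[tick,pong] D:[]
After 14 (process(B)): A:[] B:[ping] C:[tick,pong] D:[]

Answer: 2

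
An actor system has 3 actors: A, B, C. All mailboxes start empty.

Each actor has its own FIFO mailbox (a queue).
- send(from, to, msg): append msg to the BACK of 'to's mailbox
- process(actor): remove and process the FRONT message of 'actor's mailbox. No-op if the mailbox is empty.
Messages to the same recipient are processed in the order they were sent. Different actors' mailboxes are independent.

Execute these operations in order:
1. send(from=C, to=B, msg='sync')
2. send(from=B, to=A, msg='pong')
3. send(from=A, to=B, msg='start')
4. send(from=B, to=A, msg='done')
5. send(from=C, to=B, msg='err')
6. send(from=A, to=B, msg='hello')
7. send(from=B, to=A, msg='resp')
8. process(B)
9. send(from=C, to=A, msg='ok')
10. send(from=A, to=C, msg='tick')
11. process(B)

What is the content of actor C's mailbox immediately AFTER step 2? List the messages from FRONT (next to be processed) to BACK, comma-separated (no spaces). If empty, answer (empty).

After 1 (send(from=C, to=B, msg='sync')): A:[] B:[sync] C:[]
After 2 (send(from=B, to=A, msg='pong')): A:[pong] B:[sync] C:[]

(empty)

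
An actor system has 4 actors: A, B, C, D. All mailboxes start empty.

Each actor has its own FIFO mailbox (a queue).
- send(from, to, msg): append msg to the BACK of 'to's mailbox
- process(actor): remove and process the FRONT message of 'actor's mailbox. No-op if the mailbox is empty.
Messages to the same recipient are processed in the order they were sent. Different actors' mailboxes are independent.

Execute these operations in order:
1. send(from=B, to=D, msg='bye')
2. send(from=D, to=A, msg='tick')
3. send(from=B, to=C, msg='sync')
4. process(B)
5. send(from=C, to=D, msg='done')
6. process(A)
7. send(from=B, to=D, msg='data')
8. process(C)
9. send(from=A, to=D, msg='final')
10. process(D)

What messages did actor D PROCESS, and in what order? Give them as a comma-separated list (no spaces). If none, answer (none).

After 1 (send(from=B, to=D, msg='bye')): A:[] B:[] C:[] D:[bye]
After 2 (send(from=D, to=A, msg='tick')): A:[tick] B:[] C:[] D:[bye]
After 3 (send(from=B, to=C, msg='sync')): A:[tick] B:[] C:[sync] D:[bye]
After 4 (process(B)): A:[tick] B:[] C:[sync] D:[bye]
After 5 (send(from=C, to=D, msg='done')): A:[tick] B:[] C:[sync] D:[bye,done]
After 6 (process(A)): A:[] B:[] C:[sync] D:[bye,done]
After 7 (send(from=B, to=D, msg='data')): A:[] B:[] C:[sync] D:[bye,done,data]
After 8 (process(C)): A:[] B:[] C:[] D:[bye,done,data]
After 9 (send(from=A, to=D, msg='final')): A:[] B:[] C:[] D:[bye,done,data,final]
After 10 (process(D)): A:[] B:[] C:[] D:[done,data,final]

Answer: bye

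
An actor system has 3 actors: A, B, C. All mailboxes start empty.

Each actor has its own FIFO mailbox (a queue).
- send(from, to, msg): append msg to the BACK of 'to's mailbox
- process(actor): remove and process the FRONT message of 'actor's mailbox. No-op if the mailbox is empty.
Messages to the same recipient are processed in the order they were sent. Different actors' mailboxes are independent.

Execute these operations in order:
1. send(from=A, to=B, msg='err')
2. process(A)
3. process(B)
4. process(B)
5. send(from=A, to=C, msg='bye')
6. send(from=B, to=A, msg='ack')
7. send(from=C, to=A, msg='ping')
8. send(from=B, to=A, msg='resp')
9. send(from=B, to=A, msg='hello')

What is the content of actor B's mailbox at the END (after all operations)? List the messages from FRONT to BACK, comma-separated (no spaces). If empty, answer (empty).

After 1 (send(from=A, to=B, msg='err')): A:[] B:[err] C:[]
After 2 (process(A)): A:[] B:[err] C:[]
After 3 (process(B)): A:[] B:[] C:[]
After 4 (process(B)): A:[] B:[] C:[]
After 5 (send(from=A, to=C, msg='bye')): A:[] B:[] C:[bye]
After 6 (send(from=B, to=A, msg='ack')): A:[ack] B:[] C:[bye]
After 7 (send(from=C, to=A, msg='ping')): A:[ack,ping] B:[] C:[bye]
After 8 (send(from=B, to=A, msg='resp')): A:[ack,ping,resp] B:[] C:[bye]
After 9 (send(from=B, to=A, msg='hello')): A:[ack,ping,resp,hello] B:[] C:[bye]

Answer: (empty)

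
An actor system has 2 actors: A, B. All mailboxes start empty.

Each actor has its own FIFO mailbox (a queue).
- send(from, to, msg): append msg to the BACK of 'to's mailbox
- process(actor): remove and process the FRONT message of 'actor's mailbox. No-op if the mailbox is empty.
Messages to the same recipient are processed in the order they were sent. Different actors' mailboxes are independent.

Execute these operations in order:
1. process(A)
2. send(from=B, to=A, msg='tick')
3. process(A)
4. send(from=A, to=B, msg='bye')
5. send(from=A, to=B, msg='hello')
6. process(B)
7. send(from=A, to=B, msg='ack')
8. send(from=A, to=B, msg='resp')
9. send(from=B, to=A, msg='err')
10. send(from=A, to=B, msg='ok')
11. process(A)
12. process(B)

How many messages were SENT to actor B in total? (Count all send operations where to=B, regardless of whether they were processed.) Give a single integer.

After 1 (process(A)): A:[] B:[]
After 2 (send(from=B, to=A, msg='tick')): A:[tick] B:[]
After 3 (process(A)): A:[] B:[]
After 4 (send(from=A, to=B, msg='bye')): A:[] B:[bye]
After 5 (send(from=A, to=B, msg='hello')): A:[] B:[bye,hello]
After 6 (process(B)): A:[] B:[hello]
After 7 (send(from=A, to=B, msg='ack')): A:[] B:[hello,ack]
After 8 (send(from=A, to=B, msg='resp')): A:[] B:[hello,ack,resp]
After 9 (send(from=B, to=A, msg='err')): A:[err] B:[hello,ack,resp]
After 10 (send(from=A, to=B, msg='ok')): A:[err] B:[hello,ack,resp,ok]
After 11 (process(A)): A:[] B:[hello,ack,resp,ok]
After 12 (process(B)): A:[] B:[ack,resp,ok]

Answer: 5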